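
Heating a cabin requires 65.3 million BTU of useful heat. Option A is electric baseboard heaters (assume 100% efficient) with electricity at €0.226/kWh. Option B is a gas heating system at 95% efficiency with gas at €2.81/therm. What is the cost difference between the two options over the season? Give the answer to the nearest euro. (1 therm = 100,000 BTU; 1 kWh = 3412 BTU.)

Heat load = 65.3 × 10⁶ BTU = 65,300,000 BTU
Gas: input = 65,300,000 / 0.95 = 68,736,842 BTU = 687.4 therm → 687.4 × €2.81 = €1,931.51
Electric: 65,300,000 BTU / 3412 = 19,140 kWh → × €0.226 = €4,325.26
Difference = |€1,931.51 − €4,325.26| = €2,393.76 ≈ €2394

€2394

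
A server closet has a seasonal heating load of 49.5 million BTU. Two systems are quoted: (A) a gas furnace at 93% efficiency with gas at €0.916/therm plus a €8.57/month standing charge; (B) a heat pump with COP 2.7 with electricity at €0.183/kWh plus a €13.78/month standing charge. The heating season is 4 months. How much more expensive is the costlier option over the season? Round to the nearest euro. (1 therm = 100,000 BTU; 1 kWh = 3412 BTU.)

Heat load = 49.5 × 10⁶ BTU = 49,500,000 BTU
Gas: input = 49,500,000 / 0.93 = 53,225,806 BTU = 532.3 therm → 532.3 × €0.916 = €487.55; + 4 × €8.57 standing = €521.83
Heat pump: 49,500,000 BTU / 3412 = 14,510 kWh heat; / 2.7 = 5,373 kWh in → × €0.183 = €983.29; + 4 × €13.78 standing = €1,038.41
Difference = |€521.83 − €1,038.41| = €516.59 ≈ €517

€517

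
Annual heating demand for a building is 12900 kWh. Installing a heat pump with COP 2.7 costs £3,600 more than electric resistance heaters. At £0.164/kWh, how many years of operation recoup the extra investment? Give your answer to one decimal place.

2.7 years

Resistance: 12900 kWh × £0.164 = £2,115.60/yr
Heat pump: 12900 / 2.7 = 4778 kWh in → × £0.164 = £783.56/yr
Annual savings = £1,332.04
Payback = £3,600 / £1,332.04 = 2.7 years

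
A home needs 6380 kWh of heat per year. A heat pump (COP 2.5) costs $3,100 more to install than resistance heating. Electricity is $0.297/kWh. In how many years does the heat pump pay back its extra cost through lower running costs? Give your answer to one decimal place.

Resistance: 6380 kWh × $0.297 = $1,894.86/yr
Heat pump: 6380 / 2.5 = 2552 kWh in → × $0.297 = $757.94/yr
Annual savings = $1,136.92
Payback = $3,100 / $1,136.92 = 2.73 years

2.7 years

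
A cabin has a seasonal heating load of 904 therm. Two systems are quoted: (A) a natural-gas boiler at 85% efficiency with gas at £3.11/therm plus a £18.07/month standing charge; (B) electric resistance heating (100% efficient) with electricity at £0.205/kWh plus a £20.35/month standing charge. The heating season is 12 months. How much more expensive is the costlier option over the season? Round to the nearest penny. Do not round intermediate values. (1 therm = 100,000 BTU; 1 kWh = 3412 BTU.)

£2151.20

Heat load = 904 therm × 100,000 = 90,400,000 BTU
Gas: input = 90,400,000 / 0.85 = 106,352,941 BTU = 1,064 therm → 1,064 × £3.11 = £3,307.58; + 12 × £18.07 standing = £3,524.42
Electric: 90,400,000 BTU / 3412 = 26,490 kWh → × £0.205 = £5,431.42; + 12 × £20.35 standing = £5,675.62
Difference = |£3,524.42 − £5,675.62| = £2,151.20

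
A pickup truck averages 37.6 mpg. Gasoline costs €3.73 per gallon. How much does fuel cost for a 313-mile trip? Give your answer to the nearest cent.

Fuel = 313 mi / 37.6 mpg = 8.324 gal
Cost = 8.324 gal × €3.73/gal = €31.05

€31.05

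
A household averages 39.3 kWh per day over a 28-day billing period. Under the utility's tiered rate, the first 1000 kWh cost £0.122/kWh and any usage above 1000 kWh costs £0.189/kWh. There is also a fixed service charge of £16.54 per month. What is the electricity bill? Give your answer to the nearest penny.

Usage = 39.3 kWh/day × 28 days = 1100.4 kWh
First 1000 kWh × £0.122 = £122.00
Remaining 100.4 kWh × £0.189 = £18.98
Energy charge = £140.98; + service £16.54 = £157.52

£157.52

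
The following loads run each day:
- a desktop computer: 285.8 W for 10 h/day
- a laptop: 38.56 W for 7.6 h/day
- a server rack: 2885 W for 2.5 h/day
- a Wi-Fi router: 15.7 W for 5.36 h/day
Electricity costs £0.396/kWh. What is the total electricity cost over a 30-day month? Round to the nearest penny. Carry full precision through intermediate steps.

£124.12

desktop computer: 285.8 W × 10 h × 30 d = 85,740 Wh = 85.74 kWh
laptop: 38.56 W × 7.6 h × 30 d = 8,792 Wh = 8.792 kWh
server rack: 2885 W × 2.5 h × 30 d = 216,375 Wh = 216.4 kWh
Wi-Fi router: 15.7 W × 5.36 h × 30 d = 2,525 Wh = 2.525 kWh
Total energy = 85.74 + 8.792 + 216.4 + 2.525 = 313.4 kWh
Cost = 313.4 kWh × £0.396 = £124.12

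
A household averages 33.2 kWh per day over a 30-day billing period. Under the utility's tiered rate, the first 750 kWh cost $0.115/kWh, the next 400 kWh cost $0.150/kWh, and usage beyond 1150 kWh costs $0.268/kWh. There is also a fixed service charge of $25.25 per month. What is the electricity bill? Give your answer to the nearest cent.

Usage = 33.2 kWh/day × 30 days = 996 kWh
First 750 kWh × $0.115 = $86.25
Next 246 kWh × $0.150 = $36.90
Remaining tier: 0 kWh (not reached)
Energy charge = $123.15; + service $25.25 = $148.40

$148.40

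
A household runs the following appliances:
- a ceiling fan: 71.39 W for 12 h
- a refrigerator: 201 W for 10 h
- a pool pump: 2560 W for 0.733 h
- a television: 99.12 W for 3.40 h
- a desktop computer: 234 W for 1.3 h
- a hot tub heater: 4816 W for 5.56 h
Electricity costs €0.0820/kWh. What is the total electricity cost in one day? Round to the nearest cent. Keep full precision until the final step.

€2.64

ceiling fan: 71.39 W × 12 h = 857 Wh = 0.8567 kWh
refrigerator: 201 W × 10 h = 2,010 Wh = 2.01 kWh
pool pump: 2560 W × 0.733 h = 1,876 Wh = 1.876 kWh
television: 99.12 W × 3.40 h = 337 Wh = 0.337 kWh
desktop computer: 234 W × 1.3 h = 304 Wh = 0.3042 kWh
hot tub heater: 4816 W × 5.56 h = 26,777 Wh = 26.78 kWh
Total energy = 0.8567 + 2.01 + 1.876 + 0.337 + 0.3042 + 26.78 = 32.16 kWh
Cost = 32.16 kWh × €0.0820 = €2.64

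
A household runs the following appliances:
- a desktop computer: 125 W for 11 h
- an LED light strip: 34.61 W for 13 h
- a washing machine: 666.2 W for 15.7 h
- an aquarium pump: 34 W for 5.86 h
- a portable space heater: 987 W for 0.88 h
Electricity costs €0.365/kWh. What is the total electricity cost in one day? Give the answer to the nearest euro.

€5

desktop computer: 125 W × 11 h = 1,375 Wh = 1.375 kWh
LED light strip: 34.61 W × 13 h = 450 Wh = 0.4499 kWh
washing machine: 666.2 W × 15.7 h = 10,459 Wh = 10.46 kWh
aquarium pump: 34 W × 5.86 h = 199 Wh = 0.1992 kWh
portable space heater: 987 W × 0.88 h = 869 Wh = 0.8686 kWh
Total energy = 1.375 + 0.4499 + 10.46 + 0.1992 + 0.8686 = 13.35 kWh
Cost = 13.35 kWh × €0.365 = €4.87 ≈ €5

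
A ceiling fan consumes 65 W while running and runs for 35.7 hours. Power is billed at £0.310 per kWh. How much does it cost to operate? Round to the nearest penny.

£0.72

Energy = 65 W × 35.7 h = 2,320 Wh = 2.321 kWh
Cost = 2.321 kWh × £0.310/kWh = £0.72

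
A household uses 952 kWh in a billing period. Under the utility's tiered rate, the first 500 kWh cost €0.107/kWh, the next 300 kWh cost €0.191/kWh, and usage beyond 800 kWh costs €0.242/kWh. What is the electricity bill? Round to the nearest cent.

First 500 kWh × €0.107 = €53.50
Next 300 kWh × €0.191 = €57.30
Remaining 152 kWh × €0.242 = €36.78
Total = €147.58

€147.58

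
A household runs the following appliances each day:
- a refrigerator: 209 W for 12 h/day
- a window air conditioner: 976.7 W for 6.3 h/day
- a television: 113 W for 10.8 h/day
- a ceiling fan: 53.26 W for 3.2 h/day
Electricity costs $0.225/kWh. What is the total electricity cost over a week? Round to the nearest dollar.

refrigerator: 209 W × 12 h × 7 d = 17,556 Wh = 17.56 kWh
window air conditioner: 976.7 W × 6.3 h × 7 d = 43,072 Wh = 43.07 kWh
television: 113 W × 10.8 h × 7 d = 8,543 Wh = 8.543 kWh
ceiling fan: 53.26 W × 3.2 h × 7 d = 1,193 Wh = 1.193 kWh
Total energy = 17.56 + 43.07 + 8.543 + 1.193 = 70.36 kWh
Cost = 70.36 kWh × $0.225 = $15.83 ≈ $16

$16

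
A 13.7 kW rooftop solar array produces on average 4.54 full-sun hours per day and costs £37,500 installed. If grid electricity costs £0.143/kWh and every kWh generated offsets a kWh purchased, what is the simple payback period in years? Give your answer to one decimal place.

Daily generation = 13.7 kW × 4.54 h = 62.2 kWh
Annual generation = 62.2 × 365 = 22702 kWh
Annual savings = 22702 × £0.143 = £3,246.42
Payback = £37,500 / £3,246.42 = 11.6 years

11.6 years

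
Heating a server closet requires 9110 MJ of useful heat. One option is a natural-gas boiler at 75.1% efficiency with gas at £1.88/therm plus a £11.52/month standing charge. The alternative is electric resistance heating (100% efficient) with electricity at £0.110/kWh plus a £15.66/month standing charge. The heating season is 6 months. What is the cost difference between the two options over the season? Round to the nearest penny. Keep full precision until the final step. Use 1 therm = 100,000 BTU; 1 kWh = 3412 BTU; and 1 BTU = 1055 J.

Heat load = 9110 MJ = 9,110,000,000 J / 1055 = 8,635,071 BTU
Gas: input = 8,635,071 / 0.751 = 11,498,097 BTU = 115 therm → 115 × £1.88 = £216.16; + 6 × £11.52 standing = £285.28
Electric: 8,635,071 BTU / 3412 = 2,531 kWh → × £0.110 = £278.39; + 6 × £15.66 standing = £372.35
Difference = |£285.28 − £372.35| = £87.06

£87.06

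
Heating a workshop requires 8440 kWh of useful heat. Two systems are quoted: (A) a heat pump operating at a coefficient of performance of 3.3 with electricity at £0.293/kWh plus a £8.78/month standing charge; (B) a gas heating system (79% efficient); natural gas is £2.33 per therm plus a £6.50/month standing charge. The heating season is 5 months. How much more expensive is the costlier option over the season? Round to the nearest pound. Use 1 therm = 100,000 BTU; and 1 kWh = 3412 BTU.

Heat load = 8440 kWh × 3412 = 28,797,280 BTU
Gas: input = 28,797,280 / 0.79 = 36,452,253 BTU = 364.5 therm → 364.5 × £2.33 = £849.34; + 5 × £6.50 standing = £881.84
Heat pump: 28,797,280 BTU / 3412 = 8,440 kWh heat; / 3.3 = 2,558 kWh in → × £0.293 = £749.37; + 5 × £8.78 standing = £793.27
Difference = |£881.84 − £793.27| = £88.57 ≈ £89

£89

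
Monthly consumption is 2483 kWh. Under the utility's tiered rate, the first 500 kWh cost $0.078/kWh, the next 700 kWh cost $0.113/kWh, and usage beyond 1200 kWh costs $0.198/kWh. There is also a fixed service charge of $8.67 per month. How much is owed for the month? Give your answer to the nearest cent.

First 500 kWh × $0.078 = $39.00
Next 700 kWh × $0.113 = $79.10
Remaining 1283 kWh × $0.198 = $254.03
Energy charge = $372.13; + service $8.67 = $380.80

$380.80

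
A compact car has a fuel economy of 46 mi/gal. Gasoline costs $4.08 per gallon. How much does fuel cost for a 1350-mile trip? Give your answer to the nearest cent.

Fuel = 1350 mi / 46 mpg = 29.35 gal
Cost = 29.35 gal × $4.08/gal = $119.74

$119.74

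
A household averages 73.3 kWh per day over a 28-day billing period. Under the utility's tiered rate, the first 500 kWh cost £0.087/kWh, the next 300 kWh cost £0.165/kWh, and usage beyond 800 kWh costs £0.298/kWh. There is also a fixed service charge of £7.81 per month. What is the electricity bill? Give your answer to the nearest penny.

Usage = 73.3 kWh/day × 28 days = 2052.4 kWh
First 500 kWh × £0.087 = £43.50
Next 300 kWh × £0.165 = £49.50
Remaining 1252.4 kWh × £0.298 = £373.22
Energy charge = £466.22; + service £7.81 = £474.03

£474.03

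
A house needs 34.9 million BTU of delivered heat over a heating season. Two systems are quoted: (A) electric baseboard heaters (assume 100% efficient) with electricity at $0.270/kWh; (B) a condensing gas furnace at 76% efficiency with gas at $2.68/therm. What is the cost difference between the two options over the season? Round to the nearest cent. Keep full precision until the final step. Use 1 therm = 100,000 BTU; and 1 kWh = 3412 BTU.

$1531.04

Heat load = 34.9 × 10⁶ BTU = 34,900,000 BTU
Gas: input = 34,900,000 / 0.76 = 45,921,053 BTU = 459.2 therm → 459.2 × $2.68 = $1,230.68
Electric: 34,900,000 BTU / 3412 = 10,230 kWh → × $0.270 = $2,761.72
Difference = |$1,230.68 − $2,761.72| = $1,531.04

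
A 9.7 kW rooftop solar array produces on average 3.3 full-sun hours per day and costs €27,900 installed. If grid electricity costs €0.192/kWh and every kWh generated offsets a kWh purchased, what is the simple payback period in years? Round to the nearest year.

12 years

Daily generation = 9.7 kW × 3.3 h = 32.01 kWh
Annual generation = 32.01 × 365 = 11684 kWh
Annual savings = 11684 × €0.192 = €2,243.26
Payback = €27,900 / €2,243.26 = 12.4 years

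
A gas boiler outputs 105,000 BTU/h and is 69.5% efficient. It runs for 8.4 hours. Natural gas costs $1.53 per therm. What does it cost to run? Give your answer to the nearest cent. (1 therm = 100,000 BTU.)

$19.42

Heat delivered = 105,000 BTU/h × 8.4 h = 882,000 BTU
Gas input = 882,000 / 0.695 = 1,269,065 BTU
= 1,269,065 / 100,000 = 12.69 therm
Cost = 12.69 × $1.53/therm = $19.42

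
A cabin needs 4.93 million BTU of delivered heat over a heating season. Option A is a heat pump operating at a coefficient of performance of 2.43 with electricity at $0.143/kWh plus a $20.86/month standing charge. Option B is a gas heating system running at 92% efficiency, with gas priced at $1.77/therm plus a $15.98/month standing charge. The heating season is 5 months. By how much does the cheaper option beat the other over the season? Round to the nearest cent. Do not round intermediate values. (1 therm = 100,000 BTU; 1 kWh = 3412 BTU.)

$14.58

Heat load = 4.93 × 10⁶ BTU = 4,930,000 BTU
Gas: input = 4,930,000 / 0.92 = 5,358,696 BTU = 53.59 therm → 53.59 × $1.77 = $94.85; + 5 × $15.98 standing = $174.75
Heat pump: 4,930,000 BTU / 3412 = 1,445 kWh heat; / 2.43 = 594.6 kWh in → × $0.143 = $85.03; + 5 × $20.86 standing = $189.33
Difference = |$174.75 − $189.33| = $14.58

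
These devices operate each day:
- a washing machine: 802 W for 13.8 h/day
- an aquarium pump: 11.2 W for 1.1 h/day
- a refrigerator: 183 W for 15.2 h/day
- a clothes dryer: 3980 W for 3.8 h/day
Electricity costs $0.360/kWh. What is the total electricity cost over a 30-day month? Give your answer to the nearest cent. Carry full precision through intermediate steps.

$313.04

washing machine: 802 W × 13.8 h × 30 d = 332,028 Wh = 332 kWh
aquarium pump: 11.2 W × 1.1 h × 30 d = 370 Wh = 0.3696 kWh
refrigerator: 183 W × 15.2 h × 30 d = 83,448 Wh = 83.45 kWh
clothes dryer: 3980 W × 3.8 h × 30 d = 453,720 Wh = 453.7 kWh
Total energy = 332 + 0.3696 + 83.45 + 453.7 = 869.6 kWh
Cost = 869.6 kWh × $0.360 = $313.04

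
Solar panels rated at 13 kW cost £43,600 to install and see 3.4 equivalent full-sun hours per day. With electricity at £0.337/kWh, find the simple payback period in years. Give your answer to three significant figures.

Daily generation = 13 kW × 3.4 h = 44.2 kWh
Annual generation = 44.2 × 365 = 16133 kWh
Annual savings = 16133 × £0.337 = £5,436.82
Payback = £43,600 / £5,436.82 = 8.02 years

8.02 years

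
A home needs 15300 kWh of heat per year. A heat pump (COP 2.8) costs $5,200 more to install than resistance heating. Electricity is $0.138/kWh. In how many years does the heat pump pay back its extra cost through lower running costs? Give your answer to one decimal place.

Resistance: 15300 kWh × $0.138 = $2,111.40/yr
Heat pump: 15300 / 2.8 = 5464 kWh in → × $0.138 = $754.07/yr
Annual savings = $1,357.33
Payback = $5,200 / $1,357.33 = 3.83 years

3.8 years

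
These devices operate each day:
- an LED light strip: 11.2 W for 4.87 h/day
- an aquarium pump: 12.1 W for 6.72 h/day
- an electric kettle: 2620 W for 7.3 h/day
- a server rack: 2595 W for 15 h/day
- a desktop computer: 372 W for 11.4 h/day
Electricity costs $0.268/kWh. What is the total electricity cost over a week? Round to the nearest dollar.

$117

LED light strip: 11.2 W × 4.87 h × 7 d = 382 Wh = 0.3818 kWh
aquarium pump: 12.1 W × 6.72 h × 7 d = 569 Wh = 0.5692 kWh
electric kettle: 2620 W × 7.3 h × 7 d = 133,882 Wh = 133.9 kWh
server rack: 2595 W × 15 h × 7 d = 272,475 Wh = 272.5 kWh
desktop computer: 372 W × 11.4 h × 7 d = 29,686 Wh = 29.69 kWh
Total energy = 0.3818 + 0.5692 + 133.9 + 272.5 + 29.69 = 437 kWh
Cost = 437 kWh × $0.268 = $117.11 ≈ $117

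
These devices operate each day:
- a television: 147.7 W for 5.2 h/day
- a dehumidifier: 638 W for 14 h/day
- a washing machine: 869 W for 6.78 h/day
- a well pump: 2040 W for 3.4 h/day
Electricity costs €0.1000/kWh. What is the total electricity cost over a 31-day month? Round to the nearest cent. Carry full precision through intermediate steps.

television: 147.7 W × 5.2 h × 31 d = 23,809 Wh = 23.81 kWh
dehumidifier: 638 W × 14 h × 31 d = 276,892 Wh = 276.9 kWh
washing machine: 869 W × 6.78 h × 31 d = 182,646 Wh = 182.6 kWh
well pump: 2040 W × 3.4 h × 31 d = 215,016 Wh = 215 kWh
Total energy = 23.81 + 276.9 + 182.6 + 215 = 698.4 kWh
Cost = 698.4 kWh × €0.1000 = €69.84

€69.84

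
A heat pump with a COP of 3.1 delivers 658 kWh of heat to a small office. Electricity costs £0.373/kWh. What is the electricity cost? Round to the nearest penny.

Electrical input = 658 kWh / 3.1 = 212.3 kWh
Cost = 212.3 × £0.373/kWh = £79.17

£79.17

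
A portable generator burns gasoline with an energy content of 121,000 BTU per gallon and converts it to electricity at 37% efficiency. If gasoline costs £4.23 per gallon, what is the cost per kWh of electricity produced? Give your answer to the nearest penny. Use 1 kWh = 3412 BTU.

Electrical output per gallon = 121,000 BTU × 0.37 / 3412 BTU/kWh = 13.12 kWh
Cost per kWh = £4.23 / 13.12 kWh = £0.322

£0.32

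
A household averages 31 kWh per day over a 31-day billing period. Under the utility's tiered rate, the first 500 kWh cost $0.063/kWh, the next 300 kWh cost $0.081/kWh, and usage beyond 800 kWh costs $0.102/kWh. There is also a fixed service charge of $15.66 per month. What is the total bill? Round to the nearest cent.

Usage = 31 kWh/day × 31 days = 961 kWh
First 500 kWh × $0.063 = $31.50
Next 300 kWh × $0.081 = $24.30
Remaining 161 kWh × $0.102 = $16.42
Energy charge = $72.22; + service $15.66 = $87.88

$87.88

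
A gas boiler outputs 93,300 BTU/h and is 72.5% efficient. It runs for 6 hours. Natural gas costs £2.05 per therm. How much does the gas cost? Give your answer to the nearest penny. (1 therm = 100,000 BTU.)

£15.83

Heat delivered = 93,300 BTU/h × 6 h = 559,800 BTU
Gas input = 559,800 / 0.725 = 772,138 BTU
= 772,138 / 100,000 = 7.721 therm
Cost = 7.721 × £2.05/therm = £15.83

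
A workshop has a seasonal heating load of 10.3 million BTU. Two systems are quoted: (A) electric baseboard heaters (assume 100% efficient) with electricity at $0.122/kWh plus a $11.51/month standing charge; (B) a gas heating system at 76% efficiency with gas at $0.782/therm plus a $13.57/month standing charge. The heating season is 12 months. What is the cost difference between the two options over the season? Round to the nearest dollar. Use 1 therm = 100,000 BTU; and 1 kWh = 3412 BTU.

Heat load = 10.3 × 10⁶ BTU = 10,300,000 BTU
Gas: input = 10,300,000 / 0.76 = 13,552,632 BTU = 135.5 therm → 135.5 × $0.782 = $105.98; + 12 × $13.57 standing = $268.82
Electric: 10,300,000 BTU / 3412 = 3,019 kWh → × $0.122 = $368.29; + 12 × $11.51 standing = $506.41
Difference = |$268.82 − $506.41| = $237.59 ≈ $238

$238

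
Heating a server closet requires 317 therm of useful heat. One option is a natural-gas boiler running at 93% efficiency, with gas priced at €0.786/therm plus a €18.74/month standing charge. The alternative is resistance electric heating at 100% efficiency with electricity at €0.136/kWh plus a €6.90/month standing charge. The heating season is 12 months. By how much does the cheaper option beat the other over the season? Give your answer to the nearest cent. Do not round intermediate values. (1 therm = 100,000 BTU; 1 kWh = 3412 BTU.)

€853.54

Heat load = 317 therm × 100,000 = 31,700,000 BTU
Gas: input = 31,700,000 / 0.93 = 34,086,022 BTU = 340.9 therm → 340.9 × €0.786 = €267.92; + 12 × €18.74 standing = €492.80
Electric: 31,700,000 BTU / 3412 = 9,291 kWh → × €0.136 = €1,263.54; + 12 × €6.90 standing = €1,346.34
Difference = |€492.80 − €1,346.34| = €853.54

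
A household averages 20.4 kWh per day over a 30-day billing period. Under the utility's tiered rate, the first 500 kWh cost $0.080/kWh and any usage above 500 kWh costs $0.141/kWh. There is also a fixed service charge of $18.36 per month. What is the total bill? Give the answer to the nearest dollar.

$74

Usage = 20.4 kWh/day × 30 days = 612 kWh
First 500 kWh × $0.080 = $40.00
Remaining 112 kWh × $0.141 = $15.79
Energy charge = $55.79; + service $18.36 = $74.15 ≈ $74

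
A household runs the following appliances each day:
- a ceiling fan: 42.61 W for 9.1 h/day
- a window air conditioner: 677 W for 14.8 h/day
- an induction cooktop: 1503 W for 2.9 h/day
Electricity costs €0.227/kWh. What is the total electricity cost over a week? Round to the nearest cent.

ceiling fan: 42.61 W × 9.1 h × 7 d = 2,714 Wh = 2.714 kWh
window air conditioner: 677 W × 14.8 h × 7 d = 70,137 Wh = 70.14 kWh
induction cooktop: 1503 W × 2.9 h × 7 d = 30,511 Wh = 30.51 kWh
Total energy = 2.714 + 70.14 + 30.51 = 103.4 kWh
Cost = 103.4 kWh × €0.227 = €23.46

€23.46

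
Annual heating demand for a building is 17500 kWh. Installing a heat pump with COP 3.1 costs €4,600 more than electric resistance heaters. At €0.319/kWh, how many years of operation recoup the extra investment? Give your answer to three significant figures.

1.22 years

Resistance: 17500 kWh × €0.319 = €5,582.50/yr
Heat pump: 17500 / 3.1 = 5645 kWh in → × €0.319 = €1,800.81/yr
Annual savings = €3,781.69
Payback = €4,600 / €3,781.69 = 1.22 years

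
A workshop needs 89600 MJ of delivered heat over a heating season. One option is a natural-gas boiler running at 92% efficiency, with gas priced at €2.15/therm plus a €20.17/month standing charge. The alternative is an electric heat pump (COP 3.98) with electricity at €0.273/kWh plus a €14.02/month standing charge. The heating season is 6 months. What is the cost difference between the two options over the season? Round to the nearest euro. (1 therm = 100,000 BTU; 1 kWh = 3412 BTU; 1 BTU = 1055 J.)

€314

Heat load = 89600 MJ = 89,600,000,000 J / 1055 = 84,928,910 BTU
Gas: input = 84,928,910 / 0.92 = 92,314,033 BTU = 923.1 therm → 923.1 × €2.15 = €1,984.75; + 6 × €20.17 standing = €2,105.77
Heat pump: 84,928,910 BTU / 3412 = 24,890 kWh heat; / 3.98 = 6,254 kWh in → × €0.273 = €1,707.36; + 6 × €14.02 standing = €1,791.48
Difference = |€2,105.77 − €1,791.48| = €314.29 ≈ €314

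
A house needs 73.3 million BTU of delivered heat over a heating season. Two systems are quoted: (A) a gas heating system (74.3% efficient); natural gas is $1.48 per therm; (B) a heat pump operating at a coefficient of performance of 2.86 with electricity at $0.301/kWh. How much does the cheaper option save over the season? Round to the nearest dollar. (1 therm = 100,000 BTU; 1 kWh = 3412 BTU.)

$801

Heat load = 73.3 × 10⁶ BTU = 73,300,000 BTU
Gas: input = 73,300,000 / 0.743 = 98,654,105 BTU = 986.5 therm → 986.5 × $1.48 = $1,460.08
Heat pump: 73,300,000 BTU / 3412 = 21,480 kWh heat; / 2.86 = 7,512 kWh in → × $0.301 = $2,260.97
Difference = |$1,460.08 − $2,260.97| = $800.89 ≈ $801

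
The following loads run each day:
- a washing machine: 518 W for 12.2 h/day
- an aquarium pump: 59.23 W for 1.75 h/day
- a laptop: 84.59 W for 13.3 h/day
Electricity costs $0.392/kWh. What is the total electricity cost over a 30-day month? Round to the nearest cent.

washing machine: 518 W × 12.2 h × 30 d = 189,588 Wh = 189.6 kWh
aquarium pump: 59.23 W × 1.75 h × 30 d = 3,110 Wh = 3.11 kWh
laptop: 84.59 W × 13.3 h × 30 d = 33,751 Wh = 33.75 kWh
Total energy = 189.6 + 3.11 + 33.75 = 226.4 kWh
Cost = 226.4 kWh × $0.392 = $88.77

$88.77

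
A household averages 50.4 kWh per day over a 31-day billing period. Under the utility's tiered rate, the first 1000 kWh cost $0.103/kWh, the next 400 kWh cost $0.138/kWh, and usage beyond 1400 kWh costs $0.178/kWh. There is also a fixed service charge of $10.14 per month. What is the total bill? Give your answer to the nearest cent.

Usage = 50.4 kWh/day × 31 days = 1562.4 kWh
First 1000 kWh × $0.103 = $103.00
Next 400 kWh × $0.138 = $55.20
Remaining 162.4 kWh × $0.178 = $28.91
Energy charge = $187.11; + service $10.14 = $197.25

$197.25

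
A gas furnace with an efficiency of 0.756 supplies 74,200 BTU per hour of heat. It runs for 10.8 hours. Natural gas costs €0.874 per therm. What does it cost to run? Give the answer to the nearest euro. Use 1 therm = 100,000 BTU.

€9

Heat delivered = 74,200 BTU/h × 10.8 h = 801,360 BTU
Gas input = 801,360 / 0.756 = 1,060,000 BTU
= 1,060,000 / 100,000 = 10.6 therm
Cost = 10.6 × €0.874/therm = €9.26 ≈ €9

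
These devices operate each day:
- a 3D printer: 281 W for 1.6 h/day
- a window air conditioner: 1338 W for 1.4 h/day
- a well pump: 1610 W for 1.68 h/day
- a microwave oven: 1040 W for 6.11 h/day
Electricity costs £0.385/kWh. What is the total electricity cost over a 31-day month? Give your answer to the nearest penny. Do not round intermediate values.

£135.84

3D printer: 281 W × 1.6 h × 31 d = 13,938 Wh = 13.94 kWh
window air conditioner: 1338 W × 1.4 h × 31 d = 58,069 Wh = 58.07 kWh
well pump: 1610 W × 1.68 h × 31 d = 83,849 Wh = 83.85 kWh
microwave oven: 1040 W × 6.11 h × 31 d = 196,986 Wh = 197 kWh
Total energy = 13.94 + 58.07 + 83.85 + 197 = 352.8 kWh
Cost = 352.8 kWh × £0.385 = £135.84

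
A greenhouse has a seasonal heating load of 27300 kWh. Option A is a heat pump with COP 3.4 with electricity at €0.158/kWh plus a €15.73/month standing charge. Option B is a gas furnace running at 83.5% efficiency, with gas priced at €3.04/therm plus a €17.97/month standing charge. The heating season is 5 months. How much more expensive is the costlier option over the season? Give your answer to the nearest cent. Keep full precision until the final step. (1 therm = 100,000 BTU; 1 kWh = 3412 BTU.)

€2133.79

Heat load = 27300 kWh × 3412 = 93,147,600 BTU
Gas: input = 93,147,600 / 0.835 = 111,554,012 BTU = 1,116 therm → 1,116 × €3.04 = €3,391.24; + 5 × €17.97 standing = €3,481.09
Heat pump: 93,147,600 BTU / 3412 = 27,300 kWh heat; / 3.4 = 8,029 kWh in → × €0.158 = €1,268.65; + 5 × €15.73 standing = €1,347.30
Difference = |€3,481.09 − €1,347.30| = €2,133.79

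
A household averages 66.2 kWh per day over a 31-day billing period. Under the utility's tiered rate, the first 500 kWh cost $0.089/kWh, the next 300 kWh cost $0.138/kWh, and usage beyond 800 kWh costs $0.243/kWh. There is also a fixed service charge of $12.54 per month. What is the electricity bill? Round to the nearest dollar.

Usage = 66.2 kWh/day × 31 days = 2052.2 kWh
First 500 kWh × $0.089 = $44.50
Next 300 kWh × $0.138 = $41.40
Remaining 1252.2 kWh × $0.243 = $304.28
Energy charge = $390.18; + service $12.54 = $402.72 ≈ $403

$403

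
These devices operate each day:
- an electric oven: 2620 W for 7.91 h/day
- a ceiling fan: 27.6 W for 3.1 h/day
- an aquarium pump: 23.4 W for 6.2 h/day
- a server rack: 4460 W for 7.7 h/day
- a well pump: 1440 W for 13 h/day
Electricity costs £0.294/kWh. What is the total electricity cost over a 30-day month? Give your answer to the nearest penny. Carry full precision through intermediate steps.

£652.83

electric oven: 2620 W × 7.91 h × 30 d = 621,726 Wh = 621.7 kWh
ceiling fan: 27.6 W × 3.1 h × 30 d = 2,567 Wh = 2.567 kWh
aquarium pump: 23.4 W × 6.2 h × 30 d = 4,352 Wh = 4.352 kWh
server rack: 4460 W × 7.7 h × 30 d = 1,030,260 Wh = 1,030 kWh
well pump: 1440 W × 13 h × 30 d = 561,600 Wh = 561.6 kWh
Total energy = 621.7 + 2.567 + 4.352 + 1,030 + 561.6 = 2,221 kWh
Cost = 2,221 kWh × £0.294 = £652.83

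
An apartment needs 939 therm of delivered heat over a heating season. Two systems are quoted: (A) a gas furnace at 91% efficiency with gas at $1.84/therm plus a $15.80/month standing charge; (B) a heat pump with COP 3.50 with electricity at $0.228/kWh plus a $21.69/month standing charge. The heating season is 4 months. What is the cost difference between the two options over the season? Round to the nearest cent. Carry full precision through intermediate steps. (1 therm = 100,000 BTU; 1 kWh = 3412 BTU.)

$82.31

Heat load = 939 therm × 100,000 = 93,900,000 BTU
Gas: input = 93,900,000 / 0.91 = 103,186,813 BTU = 1,032 therm → 1,032 × $1.84 = $1,898.64; + 4 × $15.80 standing = $1,961.84
Heat pump: 93,900,000 BTU / 3412 = 27,520 kWh heat; / 3.50 = 7,863 kWh in → × $0.228 = $1,792.77; + 4 × $21.69 standing = $1,879.53
Difference = |$1,961.84 − $1,879.53| = $82.31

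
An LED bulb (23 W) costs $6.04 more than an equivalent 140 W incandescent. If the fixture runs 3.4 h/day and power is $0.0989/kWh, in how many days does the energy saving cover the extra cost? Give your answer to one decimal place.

Power saved = 140 − 23 = 117 W
Daily energy saved = 117 W × 3.4 h = 397.8 Wh = 0.3978 kWh
Daily savings = 0.3978 × $0.0989 = $0.0393
Payback = $6.04 / $0.0393 per day = 153.5 days

153.5 days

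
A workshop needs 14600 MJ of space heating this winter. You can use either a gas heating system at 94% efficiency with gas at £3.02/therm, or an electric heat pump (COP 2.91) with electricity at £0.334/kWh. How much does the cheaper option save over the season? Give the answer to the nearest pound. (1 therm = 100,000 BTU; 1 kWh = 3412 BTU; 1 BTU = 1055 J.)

£21

Heat load = 14600 MJ = 14,600,000,000 J / 1055 = 13,838,863 BTU
Gas: input = 13,838,863 / 0.94 = 14,722,194 BTU = 147.2 therm → 147.2 × £3.02 = £444.61
Heat pump: 13,838,863 BTU / 3412 = 4,056 kWh heat; / 2.91 = 1,394 kWh in → × £0.334 = £465.53
Difference = |£444.61 − £465.53| = £20.92 ≈ £21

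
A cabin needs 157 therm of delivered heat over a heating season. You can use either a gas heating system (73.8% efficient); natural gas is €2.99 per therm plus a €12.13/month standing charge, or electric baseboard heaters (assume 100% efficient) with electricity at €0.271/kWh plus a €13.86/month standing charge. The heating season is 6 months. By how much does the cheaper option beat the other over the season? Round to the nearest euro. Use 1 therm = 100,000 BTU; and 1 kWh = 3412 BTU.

€621

Heat load = 157 therm × 100,000 = 15,700,000 BTU
Gas: input = 15,700,000 / 0.738 = 21,273,713 BTU = 212.7 therm → 212.7 × €2.99 = €636.08; + 6 × €12.13 standing = €708.86
Electric: 15,700,000 BTU / 3412 = 4,601 kWh → × €0.271 = €1,246.98; + 6 × €13.86 standing = €1,330.14
Difference = |€708.86 − €1,330.14| = €621.28 ≈ €621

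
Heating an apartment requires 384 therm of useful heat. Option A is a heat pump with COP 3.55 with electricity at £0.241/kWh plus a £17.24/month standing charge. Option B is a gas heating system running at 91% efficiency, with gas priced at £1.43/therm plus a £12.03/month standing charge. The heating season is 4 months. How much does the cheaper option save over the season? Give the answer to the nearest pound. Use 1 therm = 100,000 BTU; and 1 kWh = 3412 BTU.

Heat load = 384 therm × 100,000 = 38,400,000 BTU
Gas: input = 38,400,000 / 0.910 = 42,197,802 BTU = 422 therm → 422 × £1.43 = £603.43; + 4 × £12.03 standing = £651.55
Heat pump: 38,400,000 BTU / 3412 = 11,250 kWh heat; / 3.55 = 3,170 kWh in → × £0.241 = £764.03; + 4 × £17.24 standing = £832.99
Difference = |£651.55 − £832.99| = £181.44 ≈ £181

£181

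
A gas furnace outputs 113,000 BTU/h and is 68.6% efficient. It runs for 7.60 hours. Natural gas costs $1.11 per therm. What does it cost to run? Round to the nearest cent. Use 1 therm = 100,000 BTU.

$13.90

Heat delivered = 113,000 BTU/h × 7.60 h = 858,800 BTU
Gas input = 858,800 / 0.686 = 1,251,895 BTU
= 1,251,895 / 100,000 = 12.52 therm
Cost = 12.52 × $1.11/therm = $13.90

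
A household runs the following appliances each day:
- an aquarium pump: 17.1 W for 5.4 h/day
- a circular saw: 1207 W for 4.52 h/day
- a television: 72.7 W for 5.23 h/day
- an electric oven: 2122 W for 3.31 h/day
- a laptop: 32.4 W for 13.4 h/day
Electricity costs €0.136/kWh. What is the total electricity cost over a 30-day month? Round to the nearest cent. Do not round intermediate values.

aquarium pump: 17.1 W × 5.4 h × 30 d = 2,770 Wh = 2.77 kWh
circular saw: 1207 W × 4.52 h × 30 d = 163,669 Wh = 163.7 kWh
television: 72.7 W × 5.23 h × 30 d = 11,407 Wh = 11.41 kWh
electric oven: 2122 W × 3.31 h × 30 d = 210,715 Wh = 210.7 kWh
laptop: 32.4 W × 13.4 h × 30 d = 13,025 Wh = 13.02 kWh
Total energy = 2.77 + 163.7 + 11.41 + 210.7 + 13.02 = 401.6 kWh
Cost = 401.6 kWh × €0.136 = €54.62

€54.62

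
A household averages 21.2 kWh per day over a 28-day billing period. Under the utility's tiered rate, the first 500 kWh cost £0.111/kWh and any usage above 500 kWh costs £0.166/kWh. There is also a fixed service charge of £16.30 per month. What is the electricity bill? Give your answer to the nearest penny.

Usage = 21.2 kWh/day × 28 days = 593.6 kWh
First 500 kWh × £0.111 = £55.50
Remaining 93.6 kWh × £0.166 = £15.54
Energy charge = £71.04; + service £16.30 = £87.34

£87.34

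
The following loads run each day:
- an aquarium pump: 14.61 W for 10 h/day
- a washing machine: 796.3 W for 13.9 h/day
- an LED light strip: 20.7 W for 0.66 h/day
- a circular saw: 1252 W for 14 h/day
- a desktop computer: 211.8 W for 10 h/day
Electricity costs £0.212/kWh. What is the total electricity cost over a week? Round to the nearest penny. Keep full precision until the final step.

aquarium pump: 14.61 W × 10 h × 7 d = 1,023 Wh = 1.023 kWh
washing machine: 796.3 W × 13.9 h × 7 d = 77,480 Wh = 77.48 kWh
LED light strip: 20.7 W × 0.66 h × 7 d = 96 Wh = 0.09563 kWh
circular saw: 1252 W × 14 h × 7 d = 122,696 Wh = 122.7 kWh
desktop computer: 211.8 W × 10 h × 7 d = 14,826 Wh = 14.83 kWh
Total energy = 1.023 + 77.48 + 0.09563 + 122.7 + 14.83 = 216.1 kWh
Cost = 216.1 kWh × £0.212 = £45.82

£45.82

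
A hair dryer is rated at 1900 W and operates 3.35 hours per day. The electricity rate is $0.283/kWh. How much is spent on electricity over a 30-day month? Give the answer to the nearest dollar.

Energy = 1900 W × 3.35 h/day × 30 days = 190,950 Wh = 190.9 kWh
Cost = 190.9 kWh × $0.283/kWh = $54.04 ≈ $54

$54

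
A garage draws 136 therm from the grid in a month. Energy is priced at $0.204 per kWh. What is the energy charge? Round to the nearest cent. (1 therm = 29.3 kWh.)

136 therm × (29.3 kWh/therm) = 3,985 kWh
Cost = 3,985 kWh × $0.204/kWh = $812.90

$812.90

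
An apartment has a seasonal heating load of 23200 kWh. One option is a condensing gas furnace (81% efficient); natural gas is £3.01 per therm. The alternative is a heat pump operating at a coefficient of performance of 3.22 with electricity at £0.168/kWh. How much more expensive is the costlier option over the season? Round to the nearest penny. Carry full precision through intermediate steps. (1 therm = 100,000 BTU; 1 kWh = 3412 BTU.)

£1731.13

Heat load = 23200 kWh × 3412 = 79,158,400 BTU
Gas: input = 79,158,400 / 0.81 = 97,726,420 BTU = 977.3 therm → 977.3 × £3.01 = £2,941.57
Heat pump: 79,158,400 BTU / 3412 = 23,200 kWh heat; / 3.22 = 7,205 kWh in → × £0.168 = £1,210.43
Difference = |£2,941.57 − £1,210.43| = £1,731.13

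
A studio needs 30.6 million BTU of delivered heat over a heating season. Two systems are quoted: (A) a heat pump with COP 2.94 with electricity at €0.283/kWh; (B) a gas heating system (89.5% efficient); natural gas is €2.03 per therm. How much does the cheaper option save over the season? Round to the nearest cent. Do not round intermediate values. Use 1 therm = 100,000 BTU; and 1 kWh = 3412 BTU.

Heat load = 30.6 × 10⁶ BTU = 30,600,000 BTU
Gas: input = 30,600,000 / 0.895 = 34,189,944 BTU = 341.9 therm → 341.9 × €2.03 = €694.06
Heat pump: 30,600,000 BTU / 3412 = 8,968 kWh heat; / 2.94 = 3,050 kWh in → × €0.283 = €863.28
Difference = |€694.06 − €863.28| = €169.22

€169.22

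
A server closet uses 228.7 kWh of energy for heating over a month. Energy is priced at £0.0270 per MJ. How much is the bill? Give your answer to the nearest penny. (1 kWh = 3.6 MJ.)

£22.23

228.7 kWh × (3.6 MJ/kWh) = 823.3 MJ
Cost = 823.3 MJ × £0.0270/MJ = £22.23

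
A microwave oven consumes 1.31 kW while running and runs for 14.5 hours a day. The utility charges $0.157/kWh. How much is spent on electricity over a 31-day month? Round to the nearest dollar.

Energy = 1310 W × 14.5 h/day × 31 days = 588,845 Wh = 588.8 kWh
Cost = 588.8 kWh × $0.157/kWh = $92.45 ≈ $92

$92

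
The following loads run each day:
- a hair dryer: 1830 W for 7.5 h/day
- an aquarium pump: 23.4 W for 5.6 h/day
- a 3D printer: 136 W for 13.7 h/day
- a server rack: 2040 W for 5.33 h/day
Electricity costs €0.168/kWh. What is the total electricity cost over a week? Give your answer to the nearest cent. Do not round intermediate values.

€31.27

hair dryer: 1830 W × 7.5 h × 7 d = 96,075 Wh = 96.08 kWh
aquarium pump: 23.4 W × 5.6 h × 7 d = 917 Wh = 0.9173 kWh
3D printer: 136 W × 13.7 h × 7 d = 13,042 Wh = 13.04 kWh
server rack: 2040 W × 5.33 h × 7 d = 76,112 Wh = 76.11 kWh
Total energy = 96.08 + 0.9173 + 13.04 + 76.11 = 186.1 kWh
Cost = 186.1 kWh × €0.168 = €31.27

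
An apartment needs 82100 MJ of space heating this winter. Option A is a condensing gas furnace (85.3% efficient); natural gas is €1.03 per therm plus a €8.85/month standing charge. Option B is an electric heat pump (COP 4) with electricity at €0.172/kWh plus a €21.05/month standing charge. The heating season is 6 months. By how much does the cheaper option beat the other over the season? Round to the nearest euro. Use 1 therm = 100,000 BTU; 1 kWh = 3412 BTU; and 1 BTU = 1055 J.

€114

Heat load = 82100 MJ = 82,100,000,000 J / 1055 = 77,819,905 BTU
Gas: input = 77,819,905 / 0.853 = 91,230,838 BTU = 912.3 therm → 912.3 × €1.03 = €939.68; + 6 × €8.85 standing = €992.78
Heat pump: 77,819,905 BTU / 3412 = 22,810 kWh heat; / 4 = 5,702 kWh in → × €0.172 = €980.73; + 6 × €21.05 standing = €1,107.03
Difference = |€992.78 − €1,107.03| = €114.25 ≈ €114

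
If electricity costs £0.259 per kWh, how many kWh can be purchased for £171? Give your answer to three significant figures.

£171 / £0.259 per kWh = 660.2 kWh

660 kWh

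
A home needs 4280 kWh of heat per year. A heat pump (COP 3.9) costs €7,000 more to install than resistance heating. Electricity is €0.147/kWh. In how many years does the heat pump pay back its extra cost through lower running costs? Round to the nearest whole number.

15 years

Resistance: 4280 kWh × €0.147 = €629.16/yr
Heat pump: 4280 / 3.9 = 1097 kWh in → × €0.147 = €161.32/yr
Annual savings = €467.84
Payback = €7,000 / €467.84 = 15 years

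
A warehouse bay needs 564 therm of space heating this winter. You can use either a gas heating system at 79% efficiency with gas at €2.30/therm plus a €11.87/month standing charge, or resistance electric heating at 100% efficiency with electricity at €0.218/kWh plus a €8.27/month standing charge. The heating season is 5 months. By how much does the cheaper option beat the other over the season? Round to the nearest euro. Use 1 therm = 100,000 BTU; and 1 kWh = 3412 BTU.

Heat load = 564 therm × 100,000 = 56,400,000 BTU
Gas: input = 56,400,000 / 0.790 = 71,392,405 BTU = 713.9 therm → 713.9 × €2.30 = €1,642.03; + 5 × €11.87 standing = €1,701.38
Electric: 56,400,000 BTU / 3412 = 16,530 kWh → × €0.218 = €3,603.52; + 5 × €8.27 standing = €3,644.87
Difference = |€1,701.38 − €3,644.87| = €1,943.49 ≈ €1943

€1943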